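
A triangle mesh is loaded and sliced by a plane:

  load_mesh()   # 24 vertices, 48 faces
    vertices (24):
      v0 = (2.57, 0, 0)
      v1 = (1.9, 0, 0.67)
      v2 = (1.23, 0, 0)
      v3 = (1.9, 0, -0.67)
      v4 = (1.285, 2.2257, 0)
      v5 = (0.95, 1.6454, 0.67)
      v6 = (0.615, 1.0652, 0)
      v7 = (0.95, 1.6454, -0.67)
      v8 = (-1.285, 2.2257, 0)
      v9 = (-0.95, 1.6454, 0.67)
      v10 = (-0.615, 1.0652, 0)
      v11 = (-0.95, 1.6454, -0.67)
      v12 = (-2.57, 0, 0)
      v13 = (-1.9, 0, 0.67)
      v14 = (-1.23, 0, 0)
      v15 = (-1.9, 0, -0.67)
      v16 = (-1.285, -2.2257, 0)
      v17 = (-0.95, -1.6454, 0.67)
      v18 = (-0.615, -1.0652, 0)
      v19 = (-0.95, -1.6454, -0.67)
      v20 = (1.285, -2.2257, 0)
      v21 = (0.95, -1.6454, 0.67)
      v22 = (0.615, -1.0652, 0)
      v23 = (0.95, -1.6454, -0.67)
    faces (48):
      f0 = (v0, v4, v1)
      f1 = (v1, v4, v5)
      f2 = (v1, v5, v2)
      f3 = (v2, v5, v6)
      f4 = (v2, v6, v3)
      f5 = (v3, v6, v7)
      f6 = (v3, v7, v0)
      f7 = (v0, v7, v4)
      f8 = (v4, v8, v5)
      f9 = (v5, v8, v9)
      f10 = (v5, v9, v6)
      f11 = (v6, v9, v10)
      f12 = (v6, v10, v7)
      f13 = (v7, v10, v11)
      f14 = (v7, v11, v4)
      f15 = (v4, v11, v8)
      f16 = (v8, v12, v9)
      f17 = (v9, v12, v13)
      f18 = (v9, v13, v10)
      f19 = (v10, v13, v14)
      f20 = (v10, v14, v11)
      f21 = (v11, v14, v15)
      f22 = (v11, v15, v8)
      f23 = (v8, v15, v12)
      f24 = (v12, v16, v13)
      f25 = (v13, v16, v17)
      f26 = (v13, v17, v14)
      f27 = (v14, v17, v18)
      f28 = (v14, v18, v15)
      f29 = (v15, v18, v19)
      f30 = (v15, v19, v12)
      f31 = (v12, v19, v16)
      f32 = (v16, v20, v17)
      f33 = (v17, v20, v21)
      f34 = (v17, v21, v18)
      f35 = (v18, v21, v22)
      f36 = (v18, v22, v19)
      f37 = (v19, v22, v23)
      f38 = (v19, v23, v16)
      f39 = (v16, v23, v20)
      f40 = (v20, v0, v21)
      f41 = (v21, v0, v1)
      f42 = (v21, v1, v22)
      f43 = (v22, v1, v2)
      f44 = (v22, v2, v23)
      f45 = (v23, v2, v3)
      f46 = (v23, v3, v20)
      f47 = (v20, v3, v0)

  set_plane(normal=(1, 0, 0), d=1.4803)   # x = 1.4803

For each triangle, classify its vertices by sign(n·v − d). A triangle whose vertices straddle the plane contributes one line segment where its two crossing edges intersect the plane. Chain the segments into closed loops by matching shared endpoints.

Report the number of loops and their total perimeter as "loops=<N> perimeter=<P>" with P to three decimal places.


Straddling triangles (14 of 48):
  (v0,v4,v1) [+-+] → (1.4803, 1.88743, 0)–(1.4803, 1.5189, 0.212766)  len=0.4255
  (v1,v4,v5) [+--] → (1.4803, 1.5189, 0.212766)–(1.4803, 0.72692, 0.67)  len=0.9145
  (v1,v5,v2) [+--] → (1.4803, 0.72692, 0.67)–(1.4803, 0, 0.2503)  len=0.8394
  (v2,v6,v3) [--+] → (1.4803, 0.34791, -0.451168)–(1.4803, 0, -0.2503)  len=0.4017
  (v3,v6,v7) [+--] → (1.4803, 0.34791, -0.451168)–(1.4803, 0.72692, -0.67)  len=0.4376
  (v3,v7,v0) [+-+] → (1.4803, 0.72692, -0.67)–(1.4803, 1.10679, -0.450678)  len=0.4386
  (v0,v7,v4) [+--] → (1.4803, 1.10679, -0.450678)–(1.4803, 1.88743, 0)  len=0.9014
  (v20,v0,v21) [-+-] → (1.4803, -1.88743, 0)–(1.4803, -1.10679, 0.450678)  len=0.9014
  (v21,v0,v1) [-++] → (1.4803, -1.10679, 0.450678)–(1.4803, -0.72692, 0.67)  len=0.4386
  (v21,v1,v22) [-+-] → (1.4803, -0.72692, 0.67)–(1.4803, -0.34791, 0.451168)  len=0.4376
  (v22,v1,v2) [-+-] → (1.4803, -0.34791, 0.451168)–(1.4803, 0, 0.2503)  len=0.4017
  (v23,v2,v3) [--+] → (1.4803, 0, -0.2503)–(1.4803, -0.72692, -0.67)  len=0.8394
  (v23,v3,v20) [-+-] → (1.4803, -0.72692, -0.67)–(1.4803, -1.5189, -0.212766)  len=0.9145
  (v20,v3,v0) [-++] → (1.4803, -1.5189, -0.212766)–(1.4803, -1.88743, 0)  len=0.4255

Chained into 1 loop(s):
  loop 1: 14 segments, perimeter = 8.7176
Total perimeter = 8.718

loops=1 perimeter=8.718


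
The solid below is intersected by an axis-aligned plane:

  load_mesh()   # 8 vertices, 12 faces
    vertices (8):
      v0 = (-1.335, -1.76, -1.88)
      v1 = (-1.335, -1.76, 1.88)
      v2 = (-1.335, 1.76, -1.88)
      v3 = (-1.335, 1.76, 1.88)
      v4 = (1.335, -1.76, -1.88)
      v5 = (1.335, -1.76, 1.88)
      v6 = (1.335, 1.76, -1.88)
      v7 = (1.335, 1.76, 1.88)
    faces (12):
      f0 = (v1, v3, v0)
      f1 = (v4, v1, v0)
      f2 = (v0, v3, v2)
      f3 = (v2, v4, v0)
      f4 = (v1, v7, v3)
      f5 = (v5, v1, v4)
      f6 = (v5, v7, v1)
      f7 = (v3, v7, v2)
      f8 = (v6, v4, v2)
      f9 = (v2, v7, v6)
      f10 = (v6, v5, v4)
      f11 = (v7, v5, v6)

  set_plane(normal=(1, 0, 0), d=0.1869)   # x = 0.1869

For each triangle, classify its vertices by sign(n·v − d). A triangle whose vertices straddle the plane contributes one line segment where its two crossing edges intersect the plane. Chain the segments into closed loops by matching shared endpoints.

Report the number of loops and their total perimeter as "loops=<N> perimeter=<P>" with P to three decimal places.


Straddling triangles (8 of 12):
  (v4,v1,v0) [+--] → (0.1869, -1.76, -0.2632)–(0.1869, -1.76, -1.88)  len=1.6168
  (v2,v4,v0) [-+-] → (0.1869, -0.2464, -1.88)–(0.1869, -1.76, -1.88)  len=1.5136
  (v1,v7,v3) [-+-] → (0.1869, 0.2464, 1.88)–(0.1869, 1.76, 1.88)  len=1.5136
  (v5,v1,v4) [+-+] → (0.1869, -1.76, 1.88)–(0.1869, -1.76, -0.2632)  len=2.1432
  (v5,v7,v1) [++-] → (0.1869, 0.2464, 1.88)–(0.1869, -1.76, 1.88)  len=2.0064
  (v3,v7,v2) [-+-] → (0.1869, 1.76, 1.88)–(0.1869, 1.76, 0.2632)  len=1.6168
  (v6,v4,v2) [++-] → (0.1869, -0.2464, -1.88)–(0.1869, 1.76, -1.88)  len=2.0064
  (v2,v7,v6) [-++] → (0.1869, 1.76, 0.2632)–(0.1869, 1.76, -1.88)  len=2.1432

Chained into 1 loop(s):
  loop 1: 8 segments, perimeter = 14.5600
Total perimeter = 14.560

loops=1 perimeter=14.560


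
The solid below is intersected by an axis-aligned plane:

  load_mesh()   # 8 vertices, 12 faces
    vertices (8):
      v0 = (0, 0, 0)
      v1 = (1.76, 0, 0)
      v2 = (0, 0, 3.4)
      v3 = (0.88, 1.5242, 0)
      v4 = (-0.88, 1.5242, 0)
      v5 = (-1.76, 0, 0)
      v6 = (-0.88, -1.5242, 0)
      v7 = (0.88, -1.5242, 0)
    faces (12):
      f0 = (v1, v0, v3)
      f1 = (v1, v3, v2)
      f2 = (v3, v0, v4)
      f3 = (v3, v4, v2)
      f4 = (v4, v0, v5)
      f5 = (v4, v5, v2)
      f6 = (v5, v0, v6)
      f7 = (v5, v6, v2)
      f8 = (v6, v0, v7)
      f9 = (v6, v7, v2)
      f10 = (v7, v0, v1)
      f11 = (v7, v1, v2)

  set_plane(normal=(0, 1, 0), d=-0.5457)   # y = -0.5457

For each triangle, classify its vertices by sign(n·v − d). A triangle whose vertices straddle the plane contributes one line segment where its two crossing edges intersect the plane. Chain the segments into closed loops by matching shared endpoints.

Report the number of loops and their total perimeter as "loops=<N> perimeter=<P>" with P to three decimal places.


loops=1 perimeter=8.436

Straddling triangles (6 of 12):
  (v5,v0,v6) [++-] → (-0.315061, -0.5457, 0)–(-1.44494, -0.5457, 0)  len=1.1299
  (v5,v6,v2) [+-+] → (-1.44494, -0.5457, 0)–(-0.315061, -0.5457, 2.18272)  len=2.4578
  (v6,v0,v7) [-+-] → (-0.315061, -0.5457, 0)–(0.315061, -0.5457, 0)  len=0.6301
  (v6,v7,v2) [--+] → (0.315061, -0.5457, 2.18272)–(-0.315061, -0.5457, 2.18272)  len=0.6301
  (v7,v0,v1) [-++] → (0.315061, -0.5457, 0)–(1.44494, -0.5457, 0)  len=1.1299
  (v7,v1,v2) [-++] → (1.44494, -0.5457, 0)–(0.315061, -0.5457, 2.18272)  len=2.4578

Chained into 1 loop(s):
  loop 1: 6 segments, perimeter = 8.4356
Total perimeter = 8.436


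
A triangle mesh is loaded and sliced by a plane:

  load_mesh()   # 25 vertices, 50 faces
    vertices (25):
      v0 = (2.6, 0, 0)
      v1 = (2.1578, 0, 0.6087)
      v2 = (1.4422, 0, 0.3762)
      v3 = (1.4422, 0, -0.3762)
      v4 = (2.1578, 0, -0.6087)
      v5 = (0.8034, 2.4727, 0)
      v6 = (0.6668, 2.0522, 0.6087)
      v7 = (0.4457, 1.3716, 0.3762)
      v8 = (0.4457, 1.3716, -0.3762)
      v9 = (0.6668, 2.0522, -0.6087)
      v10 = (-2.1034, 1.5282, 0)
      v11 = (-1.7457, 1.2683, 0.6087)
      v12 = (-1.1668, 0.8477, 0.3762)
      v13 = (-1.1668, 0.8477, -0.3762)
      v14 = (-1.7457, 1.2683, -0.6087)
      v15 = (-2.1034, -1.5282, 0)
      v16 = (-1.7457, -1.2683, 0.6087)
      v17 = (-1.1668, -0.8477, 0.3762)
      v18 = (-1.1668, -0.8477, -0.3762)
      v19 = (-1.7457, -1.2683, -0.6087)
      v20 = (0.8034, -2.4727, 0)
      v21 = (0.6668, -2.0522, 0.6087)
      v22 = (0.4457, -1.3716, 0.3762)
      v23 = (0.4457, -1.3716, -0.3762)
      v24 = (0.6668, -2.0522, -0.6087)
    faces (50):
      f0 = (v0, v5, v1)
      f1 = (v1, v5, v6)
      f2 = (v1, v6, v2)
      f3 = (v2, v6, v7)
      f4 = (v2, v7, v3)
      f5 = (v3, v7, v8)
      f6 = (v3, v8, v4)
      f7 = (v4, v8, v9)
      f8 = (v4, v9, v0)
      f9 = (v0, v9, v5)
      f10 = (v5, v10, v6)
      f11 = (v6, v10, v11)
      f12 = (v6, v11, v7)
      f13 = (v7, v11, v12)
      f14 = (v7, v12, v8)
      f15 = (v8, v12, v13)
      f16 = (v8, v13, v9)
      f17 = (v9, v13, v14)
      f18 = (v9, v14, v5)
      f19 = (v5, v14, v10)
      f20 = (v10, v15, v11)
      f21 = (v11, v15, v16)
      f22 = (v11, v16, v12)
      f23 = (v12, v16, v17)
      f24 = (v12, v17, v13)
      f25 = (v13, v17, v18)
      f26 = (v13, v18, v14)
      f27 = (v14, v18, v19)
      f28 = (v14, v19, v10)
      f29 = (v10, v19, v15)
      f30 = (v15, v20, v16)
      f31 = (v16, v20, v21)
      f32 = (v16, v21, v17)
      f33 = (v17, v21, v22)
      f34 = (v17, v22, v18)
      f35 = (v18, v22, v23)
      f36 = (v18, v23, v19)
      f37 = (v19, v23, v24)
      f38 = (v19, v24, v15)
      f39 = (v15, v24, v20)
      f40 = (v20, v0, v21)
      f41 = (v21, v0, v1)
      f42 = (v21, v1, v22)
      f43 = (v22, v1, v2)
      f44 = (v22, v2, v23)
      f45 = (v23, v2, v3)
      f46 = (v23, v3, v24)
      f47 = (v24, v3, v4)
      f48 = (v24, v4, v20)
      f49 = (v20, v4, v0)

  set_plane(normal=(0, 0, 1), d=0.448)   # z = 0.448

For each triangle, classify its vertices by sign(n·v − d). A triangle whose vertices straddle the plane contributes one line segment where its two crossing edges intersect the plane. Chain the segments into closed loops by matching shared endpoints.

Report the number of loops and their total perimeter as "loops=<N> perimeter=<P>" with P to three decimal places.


loops=2 perimeter=23.145

Straddling triangles (20 of 50):
  (v0,v5,v1) [--+] → (1.80023, 0.652806, 0.448)–(2.27454, 0, 0.448)  len=0.8069
  (v1,v5,v6) [+-+] → (1.80023, 0.652806, 0.448)–(0.702863, 2.16321, 0.448)  len=1.8670
  (v1,v6,v2) [++-] → (1.20274, 0.633755, 0.448)–(1.66319, 0, 0.448)  len=0.7834
  (v2,v6,v7) [-+-] → (1.20274, 0.633755, 0.448)–(0.513979, 1.58178, 0.448)  len=1.1718
  (v5,v10,v6) [--+] → (-0.0645474, 1.91386, 0.448)–(0.702863, 2.16321, 0.448)  len=0.8069
  (v6,v10,v11) [+-+] → (-0.0645474, 1.91386, 0.448)–(-1.84013, 1.33691, 0.448)  len=1.8670
  (v6,v11,v7) [++-] → (-0.231042, 1.3397, 0.448)–(0.513979, 1.58178, 0.448)  len=0.7834
  (v7,v11,v12) [-+-] → (-0.231042, 1.3397, 0.448)–(-1.34557, 0.977589, 0.448)  len=1.1719
  (v10,v15,v11) [--+] → (-1.84013, 0.530009, 0.448)–(-1.84013, 1.33691, 0.448)  len=0.8069
  (v11,v15,v16) [+-+] → (-1.84013, 0.530009, 0.448)–(-1.84013, -1.33691, 0.448)  len=1.8669
  (v11,v16,v12) [++-] → (-1.34557, 0.194243, 0.448)–(-1.34557, 0.977589, 0.448)  len=0.7833
  (v12,v16,v17) [-+-] → (-1.34557, 0.194243, 0.448)–(-1.34557, -0.977589, 0.448)  len=1.1718
  (v15,v20,v16) [--+] → (-1.07272, -1.58627, 0.448)–(-1.84013, -1.33691, 0.448)  len=0.8069
  (v16,v20,v21) [+-+] → (-1.07272, -1.58627, 0.448)–(0.702863, -2.16321, 0.448)  len=1.8670
  (v16,v21,v17) [++-] → (-0.600553, -1.21967, 0.448)–(-1.34557, -0.977589, 0.448)  len=0.7834
  (v17,v21,v22) [-+-] → (-0.600553, -1.21967, 0.448)–(0.513979, -1.58178, 0.448)  len=1.1719
  (v20,v0,v21) [--+] → (1.17717, -1.51041, 0.448)–(0.702863, -2.16321, 0.448)  len=0.8069
  (v21,v0,v1) [+-+] → (1.17717, -1.51041, 0.448)–(2.27454, 0, 0.448)  len=1.8670
  (v21,v1,v22) [++-] → (0.974426, -0.948026, 0.448)–(0.513979, -1.58178, 0.448)  len=0.7834
  (v22,v1,v2) [-+-] → (0.974426, -0.948026, 0.448)–(1.66319, 0, 0.448)  len=1.1718

Chained into 2 loop(s):
  loop 1: 10 segments, perimeter = 13.3694
  loop 2: 10 segments, perimeter = 9.7760
Total perimeter = 23.145


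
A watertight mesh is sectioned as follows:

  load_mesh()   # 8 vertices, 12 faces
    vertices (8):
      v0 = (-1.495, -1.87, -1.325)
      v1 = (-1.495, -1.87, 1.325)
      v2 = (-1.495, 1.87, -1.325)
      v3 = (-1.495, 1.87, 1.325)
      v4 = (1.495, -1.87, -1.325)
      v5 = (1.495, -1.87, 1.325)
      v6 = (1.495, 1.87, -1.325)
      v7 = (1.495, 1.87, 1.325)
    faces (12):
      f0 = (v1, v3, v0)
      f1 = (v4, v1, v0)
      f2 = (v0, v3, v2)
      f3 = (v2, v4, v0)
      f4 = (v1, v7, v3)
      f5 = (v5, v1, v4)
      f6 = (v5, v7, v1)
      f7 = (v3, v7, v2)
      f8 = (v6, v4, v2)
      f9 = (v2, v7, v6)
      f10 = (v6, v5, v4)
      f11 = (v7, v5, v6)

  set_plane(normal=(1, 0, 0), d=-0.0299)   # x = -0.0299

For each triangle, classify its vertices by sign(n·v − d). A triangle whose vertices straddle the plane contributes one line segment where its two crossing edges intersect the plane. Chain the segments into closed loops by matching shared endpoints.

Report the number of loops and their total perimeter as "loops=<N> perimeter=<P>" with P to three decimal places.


loops=1 perimeter=12.780

Straddling triangles (8 of 12):
  (v4,v1,v0) [+--] → (-0.0299, -1.87, 0.0265)–(-0.0299, -1.87, -1.325)  len=1.3515
  (v2,v4,v0) [-+-] → (-0.0299, 0.0374, -1.325)–(-0.0299, -1.87, -1.325)  len=1.9074
  (v1,v7,v3) [-+-] → (-0.0299, -0.0374, 1.325)–(-0.0299, 1.87, 1.325)  len=1.9074
  (v5,v1,v4) [+-+] → (-0.0299, -1.87, 1.325)–(-0.0299, -1.87, 0.0265)  len=1.2985
  (v5,v7,v1) [++-] → (-0.0299, -0.0374, 1.325)–(-0.0299, -1.87, 1.325)  len=1.8326
  (v3,v7,v2) [-+-] → (-0.0299, 1.87, 1.325)–(-0.0299, 1.87, -0.0265)  len=1.3515
  (v6,v4,v2) [++-] → (-0.0299, 0.0374, -1.325)–(-0.0299, 1.87, -1.325)  len=1.8326
  (v2,v7,v6) [-++] → (-0.0299, 1.87, -0.0265)–(-0.0299, 1.87, -1.325)  len=1.2985

Chained into 1 loop(s):
  loop 1: 8 segments, perimeter = 12.7800
Total perimeter = 12.780


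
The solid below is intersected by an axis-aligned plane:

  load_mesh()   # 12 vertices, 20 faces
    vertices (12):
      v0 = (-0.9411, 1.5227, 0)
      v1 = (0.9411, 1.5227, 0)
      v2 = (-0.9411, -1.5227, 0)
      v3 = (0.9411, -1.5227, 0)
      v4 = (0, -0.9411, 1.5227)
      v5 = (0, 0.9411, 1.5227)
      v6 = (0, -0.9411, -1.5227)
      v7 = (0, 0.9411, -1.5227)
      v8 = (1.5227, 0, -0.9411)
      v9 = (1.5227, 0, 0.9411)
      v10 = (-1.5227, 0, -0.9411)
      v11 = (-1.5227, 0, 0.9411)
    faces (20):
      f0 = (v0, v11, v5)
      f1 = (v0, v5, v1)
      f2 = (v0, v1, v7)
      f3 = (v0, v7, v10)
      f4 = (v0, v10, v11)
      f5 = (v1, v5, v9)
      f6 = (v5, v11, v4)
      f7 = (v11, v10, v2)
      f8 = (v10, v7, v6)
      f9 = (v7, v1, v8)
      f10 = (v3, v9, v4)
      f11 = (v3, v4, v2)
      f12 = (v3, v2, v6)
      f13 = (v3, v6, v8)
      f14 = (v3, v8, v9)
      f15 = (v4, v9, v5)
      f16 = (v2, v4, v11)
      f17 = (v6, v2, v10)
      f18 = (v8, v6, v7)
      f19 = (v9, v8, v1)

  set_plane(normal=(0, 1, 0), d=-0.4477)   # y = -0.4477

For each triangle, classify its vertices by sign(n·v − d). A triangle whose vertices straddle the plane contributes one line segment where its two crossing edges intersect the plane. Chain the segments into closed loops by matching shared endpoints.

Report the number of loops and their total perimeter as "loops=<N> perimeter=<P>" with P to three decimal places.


loops=1 perimeter=9.206

Straddling triangles (10 of 20):
  (v5,v11,v4) [++-] → (-0.798321, -0.4477, 1.21778)–(0, -0.4477, 1.5227)  len=0.8546
  (v11,v10,v2) [++-] → (-1.3517, -0.4477, -0.6644)–(-1.3517, -0.4477, 0.6644)  len=1.3288
  (v10,v7,v6) [++-] → (0, -0.4477, -1.5227)–(-0.798321, -0.4477, -1.21778)  len=0.8546
  (v3,v9,v4) [-+-] → (1.3517, -0.4477, 0.6644)–(0.798321, -0.4477, 1.21778)  len=0.7826
  (v3,v6,v8) [--+] → (0.798321, -0.4477, -1.21778)–(1.3517, -0.4477, -0.6644)  len=0.7826
  (v3,v8,v9) [-++] → (1.3517, -0.4477, -0.6644)–(1.3517, -0.4477, 0.6644)  len=1.3288
  (v4,v9,v5) [-++] → (0.798321, -0.4477, 1.21778)–(0, -0.4477, 1.5227)  len=0.8546
  (v2,v4,v11) [--+] → (-0.798321, -0.4477, 1.21778)–(-1.3517, -0.4477, 0.6644)  len=0.7826
  (v6,v2,v10) [--+] → (-1.3517, -0.4477, -0.6644)–(-0.798321, -0.4477, -1.21778)  len=0.7826
  (v8,v6,v7) [+-+] → (0.798321, -0.4477, -1.21778)–(0, -0.4477, -1.5227)  len=0.8546

Chained into 1 loop(s):
  loop 1: 10 segments, perimeter = 9.2063
Total perimeter = 9.206


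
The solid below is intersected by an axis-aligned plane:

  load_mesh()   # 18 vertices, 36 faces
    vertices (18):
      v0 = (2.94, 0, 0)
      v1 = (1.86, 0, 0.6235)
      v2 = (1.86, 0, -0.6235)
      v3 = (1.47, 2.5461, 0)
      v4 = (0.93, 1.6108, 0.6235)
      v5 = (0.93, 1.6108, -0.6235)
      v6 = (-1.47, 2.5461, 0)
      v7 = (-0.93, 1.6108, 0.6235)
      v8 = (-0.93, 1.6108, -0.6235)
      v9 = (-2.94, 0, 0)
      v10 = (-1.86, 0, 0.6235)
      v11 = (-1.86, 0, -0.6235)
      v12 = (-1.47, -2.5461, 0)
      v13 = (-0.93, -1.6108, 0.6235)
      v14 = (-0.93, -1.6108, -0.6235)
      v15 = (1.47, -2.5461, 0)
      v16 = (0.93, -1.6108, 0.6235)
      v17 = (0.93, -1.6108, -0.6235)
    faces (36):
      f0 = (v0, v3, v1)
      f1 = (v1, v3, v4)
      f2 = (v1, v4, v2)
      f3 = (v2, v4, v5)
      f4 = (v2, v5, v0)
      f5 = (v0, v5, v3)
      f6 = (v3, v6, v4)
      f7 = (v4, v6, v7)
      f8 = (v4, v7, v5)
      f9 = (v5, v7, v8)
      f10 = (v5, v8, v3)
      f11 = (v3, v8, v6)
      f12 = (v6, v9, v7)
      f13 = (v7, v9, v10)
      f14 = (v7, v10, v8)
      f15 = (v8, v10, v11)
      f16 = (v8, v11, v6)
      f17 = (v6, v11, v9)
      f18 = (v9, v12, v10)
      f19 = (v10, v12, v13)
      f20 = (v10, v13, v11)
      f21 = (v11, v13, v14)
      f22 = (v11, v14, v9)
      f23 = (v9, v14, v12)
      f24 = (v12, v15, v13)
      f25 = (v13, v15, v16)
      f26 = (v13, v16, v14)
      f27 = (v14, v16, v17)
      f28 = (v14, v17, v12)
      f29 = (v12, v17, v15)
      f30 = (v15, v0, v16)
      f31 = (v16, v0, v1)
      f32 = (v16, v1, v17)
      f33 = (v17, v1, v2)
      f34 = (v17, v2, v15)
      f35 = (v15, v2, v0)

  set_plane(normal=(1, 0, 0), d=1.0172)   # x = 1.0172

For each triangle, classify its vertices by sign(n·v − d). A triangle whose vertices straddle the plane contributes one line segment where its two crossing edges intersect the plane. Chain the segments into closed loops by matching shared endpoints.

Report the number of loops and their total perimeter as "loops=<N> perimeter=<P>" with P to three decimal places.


loops=2 perimeter=7.538

Straddling triangles (16 of 36):
  (v1,v3,v4) [++-] → (1.0172, 1.76183, 0.522816)–(1.0172, 1.45977, 0.6235)  len=0.3184
  (v1,v4,v2) [+-+] → (1.0172, 1.45977, 0.6235)–(1.0172, 1.45977, 0.506577)  len=0.1169
  (v2,v4,v5) [+--] → (1.0172, 1.45977, 0.506577)–(1.0172, 1.45977, -0.6235)  len=1.1301
  (v2,v5,v0) [+-+] → (1.0172, 1.45977, -0.6235)–(1.0172, 1.54092, -0.596451)  len=0.0855
  (v0,v5,v3) [+-+] → (1.0172, 1.54092, -0.596451)–(1.0172, 1.76183, -0.522816)  len=0.2329
  (v3,v6,v4) [+--] → (1.0172, 2.5461, 0)–(1.0172, 1.76183, 0.522816)  len=0.9426
  (v5,v8,v3) [--+] → (1.0172, 2.36964, -0.117634)–(1.0172, 1.76183, -0.522816)  len=0.7305
  (v3,v8,v6) [+--] → (1.0172, 2.36964, -0.117634)–(1.0172, 2.5461, 0)  len=0.2121
  (v12,v15,v13) [-+-] → (1.0172, -2.5461, 0)–(1.0172, -2.36964, 0.117634)  len=0.2121
  (v13,v15,v16) [-+-] → (1.0172, -2.36964, 0.117634)–(1.0172, -1.76183, 0.522816)  len=0.7305
  (v12,v17,v15) [--+] → (1.0172, -1.76183, -0.522816)–(1.0172, -2.5461, 0)  len=0.9426
  (v15,v0,v16) [++-] → (1.0172, -1.54092, 0.596451)–(1.0172, -1.76183, 0.522816)  len=0.2329
  (v16,v0,v1) [-++] → (1.0172, -1.54092, 0.596451)–(1.0172, -1.45977, 0.6235)  len=0.0855
  (v16,v1,v17) [-+-] → (1.0172, -1.45977, 0.6235)–(1.0172, -1.45977, -0.506577)  len=1.1301
  (v17,v1,v2) [-++] → (1.0172, -1.45977, -0.506577)–(1.0172, -1.45977, -0.6235)  len=0.1169
  (v17,v2,v15) [-++] → (1.0172, -1.45977, -0.6235)–(1.0172, -1.76183, -0.522816)  len=0.3184

Chained into 2 loop(s):
  loop 1: 8 segments, perimeter = 3.7689
  loop 2: 8 segments, perimeter = 3.7689
Total perimeter = 7.538


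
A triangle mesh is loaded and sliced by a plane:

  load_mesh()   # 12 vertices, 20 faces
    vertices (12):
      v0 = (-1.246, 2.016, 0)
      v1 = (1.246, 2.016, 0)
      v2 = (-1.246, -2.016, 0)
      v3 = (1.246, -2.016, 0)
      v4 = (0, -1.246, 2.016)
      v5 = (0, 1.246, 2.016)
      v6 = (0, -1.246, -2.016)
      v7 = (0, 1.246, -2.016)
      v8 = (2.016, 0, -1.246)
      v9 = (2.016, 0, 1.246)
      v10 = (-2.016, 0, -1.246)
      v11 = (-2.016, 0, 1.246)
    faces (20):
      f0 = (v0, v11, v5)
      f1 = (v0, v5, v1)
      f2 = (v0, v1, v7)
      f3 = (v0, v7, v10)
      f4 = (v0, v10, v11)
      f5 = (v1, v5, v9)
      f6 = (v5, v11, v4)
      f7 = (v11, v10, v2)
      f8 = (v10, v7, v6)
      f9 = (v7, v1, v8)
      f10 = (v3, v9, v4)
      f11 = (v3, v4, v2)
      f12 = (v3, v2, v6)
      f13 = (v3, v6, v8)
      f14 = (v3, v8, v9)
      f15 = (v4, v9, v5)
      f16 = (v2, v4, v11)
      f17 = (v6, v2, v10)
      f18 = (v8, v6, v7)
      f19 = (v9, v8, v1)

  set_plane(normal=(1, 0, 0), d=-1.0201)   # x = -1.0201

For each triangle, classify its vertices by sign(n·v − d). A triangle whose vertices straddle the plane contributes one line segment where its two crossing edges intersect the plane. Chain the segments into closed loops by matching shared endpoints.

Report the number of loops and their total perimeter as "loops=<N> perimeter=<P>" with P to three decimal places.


Straddling triangles (10 of 20):
  (v0,v11,v5) [--+] → (-1.0201, 0.615522, 1.62638)–(-1.0201, 1.8764, 0.365501)  len=1.7831
  (v0,v5,v1) [-++] → (-1.0201, 1.8764, 0.365501)–(-1.0201, 2.016, 0)  len=0.3913
  (v0,v1,v7) [-++] → (-1.0201, 2.016, 0)–(-1.0201, 1.8764, -0.365501)  len=0.3913
  (v0,v7,v10) [-+-] → (-1.0201, 1.8764, -0.365501)–(-1.0201, 0.615522, -1.62638)  len=1.7831
  (v5,v11,v4) [+-+] → (-1.0201, 0.615522, 1.62638)–(-1.0201, -0.615522, 1.62638)  len=1.2310
  (v10,v7,v6) [-++] → (-1.0201, 0.615522, -1.62638)–(-1.0201, -0.615522, -1.62638)  len=1.2310
  (v3,v4,v2) [++-] → (-1.0201, -1.8764, 0.365501)–(-1.0201, -2.016, 0)  len=0.3913
  (v3,v2,v6) [+-+] → (-1.0201, -2.016, 0)–(-1.0201, -1.8764, -0.365501)  len=0.3913
  (v2,v4,v11) [-+-] → (-1.0201, -1.8764, 0.365501)–(-1.0201, -0.615522, 1.62638)  len=1.7831
  (v6,v2,v10) [+--] → (-1.0201, -1.8764, -0.365501)–(-1.0201, -0.615522, -1.62638)  len=1.7831

Chained into 1 loop(s):
  loop 1: 10 segments, perimeter = 11.1597
Total perimeter = 11.160

loops=1 perimeter=11.160


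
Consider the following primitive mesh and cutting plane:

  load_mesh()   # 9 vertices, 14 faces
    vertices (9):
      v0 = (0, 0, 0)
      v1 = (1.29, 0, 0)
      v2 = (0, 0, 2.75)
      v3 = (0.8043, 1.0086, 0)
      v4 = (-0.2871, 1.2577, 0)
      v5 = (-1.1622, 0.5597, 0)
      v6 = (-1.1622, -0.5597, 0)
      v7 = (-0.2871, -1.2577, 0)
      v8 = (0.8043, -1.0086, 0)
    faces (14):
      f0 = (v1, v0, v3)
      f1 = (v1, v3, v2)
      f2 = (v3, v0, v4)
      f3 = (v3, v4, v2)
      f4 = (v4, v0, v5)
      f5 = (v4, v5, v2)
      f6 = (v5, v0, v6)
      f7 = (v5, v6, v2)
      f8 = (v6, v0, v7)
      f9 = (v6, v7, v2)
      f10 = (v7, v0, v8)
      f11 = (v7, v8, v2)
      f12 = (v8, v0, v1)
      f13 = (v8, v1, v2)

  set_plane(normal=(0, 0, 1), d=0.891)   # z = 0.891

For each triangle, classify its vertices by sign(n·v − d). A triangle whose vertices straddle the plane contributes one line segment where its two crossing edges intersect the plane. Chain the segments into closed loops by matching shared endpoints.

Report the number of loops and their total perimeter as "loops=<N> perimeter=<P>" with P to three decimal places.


loops=1 perimeter=5.297

Straddling triangles (7 of 14):
  (v1,v3,v2) [--+] → (0.543707, 0.681814, 0.891)–(0.87204, 0, 0.891)  len=0.7568
  (v3,v4,v2) [--+] → (-0.19408, 0.850205, 0.891)–(0.543707, 0.681814, 0.891)  len=0.7568
  (v4,v5,v2) [--+] → (-0.785647, 0.378357, 0.891)–(-0.19408, 0.850205, 0.891)  len=0.7567
  (v5,v6,v2) [--+] → (-0.785647, -0.378357, 0.891)–(-0.785647, 0.378357, 0.891)  len=0.7567
  (v6,v7,v2) [--+] → (-0.19408, -0.850205, 0.891)–(-0.785647, -0.378357, 0.891)  len=0.7567
  (v7,v8,v2) [--+] → (0.543707, -0.681814, 0.891)–(-0.19408, -0.850205, 0.891)  len=0.7568
  (v8,v1,v2) [--+] → (0.87204, 0, 0.891)–(0.543707, -0.681814, 0.891)  len=0.7568

Chained into 1 loop(s):
  loop 1: 7 segments, perimeter = 5.2971
Total perimeter = 5.297


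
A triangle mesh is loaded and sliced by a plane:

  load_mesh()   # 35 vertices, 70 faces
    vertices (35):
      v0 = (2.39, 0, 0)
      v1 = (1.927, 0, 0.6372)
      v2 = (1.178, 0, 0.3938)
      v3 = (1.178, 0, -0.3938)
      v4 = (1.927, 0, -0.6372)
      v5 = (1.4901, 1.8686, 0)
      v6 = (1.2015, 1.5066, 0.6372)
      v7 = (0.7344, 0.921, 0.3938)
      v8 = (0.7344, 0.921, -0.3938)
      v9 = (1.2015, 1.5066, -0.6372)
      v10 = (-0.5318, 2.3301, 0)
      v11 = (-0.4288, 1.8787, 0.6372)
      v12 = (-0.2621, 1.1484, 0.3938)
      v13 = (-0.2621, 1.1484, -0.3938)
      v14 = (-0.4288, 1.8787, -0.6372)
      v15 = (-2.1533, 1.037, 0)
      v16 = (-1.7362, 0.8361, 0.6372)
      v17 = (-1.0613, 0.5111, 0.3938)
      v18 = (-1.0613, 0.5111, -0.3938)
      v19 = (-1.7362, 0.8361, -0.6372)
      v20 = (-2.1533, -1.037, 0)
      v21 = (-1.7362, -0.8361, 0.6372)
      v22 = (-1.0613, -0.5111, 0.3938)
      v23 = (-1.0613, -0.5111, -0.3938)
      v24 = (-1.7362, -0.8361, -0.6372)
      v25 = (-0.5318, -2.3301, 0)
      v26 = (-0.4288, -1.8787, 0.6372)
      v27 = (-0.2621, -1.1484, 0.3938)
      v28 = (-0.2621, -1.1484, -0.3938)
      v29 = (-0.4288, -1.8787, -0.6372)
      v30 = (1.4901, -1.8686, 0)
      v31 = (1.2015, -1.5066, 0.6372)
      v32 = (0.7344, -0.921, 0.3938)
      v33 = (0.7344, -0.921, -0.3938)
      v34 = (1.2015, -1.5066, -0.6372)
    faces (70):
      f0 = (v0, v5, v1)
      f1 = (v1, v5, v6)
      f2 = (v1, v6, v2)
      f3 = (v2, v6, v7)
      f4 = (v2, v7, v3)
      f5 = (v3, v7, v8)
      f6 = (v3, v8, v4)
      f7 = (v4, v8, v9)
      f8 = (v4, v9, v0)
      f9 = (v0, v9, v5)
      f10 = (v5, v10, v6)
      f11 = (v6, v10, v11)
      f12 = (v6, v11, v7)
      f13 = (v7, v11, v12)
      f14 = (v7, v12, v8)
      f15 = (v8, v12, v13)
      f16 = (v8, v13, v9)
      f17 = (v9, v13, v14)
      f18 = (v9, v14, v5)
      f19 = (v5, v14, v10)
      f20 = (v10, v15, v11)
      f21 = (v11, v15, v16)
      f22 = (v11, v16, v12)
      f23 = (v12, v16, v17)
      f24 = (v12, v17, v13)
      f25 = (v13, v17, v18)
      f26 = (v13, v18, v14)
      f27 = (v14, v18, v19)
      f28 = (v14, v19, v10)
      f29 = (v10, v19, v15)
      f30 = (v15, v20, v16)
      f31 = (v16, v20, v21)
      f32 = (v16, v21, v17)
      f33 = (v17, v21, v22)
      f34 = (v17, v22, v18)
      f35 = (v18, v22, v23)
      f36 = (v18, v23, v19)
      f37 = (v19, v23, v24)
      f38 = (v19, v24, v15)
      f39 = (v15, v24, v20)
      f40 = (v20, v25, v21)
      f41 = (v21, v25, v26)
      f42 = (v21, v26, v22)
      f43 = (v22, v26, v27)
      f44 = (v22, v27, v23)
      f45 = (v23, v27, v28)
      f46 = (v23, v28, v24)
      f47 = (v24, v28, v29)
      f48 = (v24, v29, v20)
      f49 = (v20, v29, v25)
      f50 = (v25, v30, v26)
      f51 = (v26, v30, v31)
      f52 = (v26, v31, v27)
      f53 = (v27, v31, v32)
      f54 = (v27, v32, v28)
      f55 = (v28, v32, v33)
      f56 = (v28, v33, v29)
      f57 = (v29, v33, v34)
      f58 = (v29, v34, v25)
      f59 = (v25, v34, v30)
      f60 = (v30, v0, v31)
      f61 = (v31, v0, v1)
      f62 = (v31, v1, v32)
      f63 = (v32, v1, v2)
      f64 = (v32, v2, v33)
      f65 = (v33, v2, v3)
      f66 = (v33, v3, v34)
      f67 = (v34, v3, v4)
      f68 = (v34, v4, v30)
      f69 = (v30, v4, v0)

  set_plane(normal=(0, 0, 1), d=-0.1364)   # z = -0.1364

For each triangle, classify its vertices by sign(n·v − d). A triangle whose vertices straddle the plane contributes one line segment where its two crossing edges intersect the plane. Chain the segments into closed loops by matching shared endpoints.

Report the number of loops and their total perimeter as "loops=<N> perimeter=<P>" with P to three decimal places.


Straddling triangles (28 of 70):
  (v2,v7,v3) [++-] → (1.03302, 0.300997, -0.1364)–(1.178, 0, -0.1364)  len=0.3341
  (v3,v7,v8) [-+-] → (1.03302, 0.300997, -0.1364)–(0.7344, 0.921, -0.1364)  len=0.6882
  (v4,v9,v0) [--+] → (2.13559, 0.322505, -0.1364)–(2.29089, 0, -0.1364)  len=0.3579
  (v0,v9,v5) [+-+] → (2.13559, 0.322505, -0.1364)–(1.42832, 1.79111, -0.1364)  len=1.6300
  (v7,v12,v8) [++-] → (0.408728, 0.995318, -0.1364)–(0.7344, 0.921, -0.1364)  len=0.3340
  (v8,v12,v13) [-+-] → (0.408728, 0.995318, -0.1364)–(-0.2621, 1.1484, -0.1364)  len=0.6881
  (v9,v14,v5) [--+] → (1.07934, 1.87076, -0.1364)–(1.42832, 1.79111, -0.1364)  len=0.3580
  (v5,v14,v10) [+-+] → (1.07934, 1.87076, -0.1364)–(-0.509752, 2.23347, -0.1364)  len=1.6300
  (v12,v17,v13) [++-] → (-0.523291, 0.94012, -0.1364)–(-0.2621, 1.1484, -0.1364)  len=0.3341
  (v13,v17,v18) [-+-] → (-0.523291, 0.94012, -0.1364)–(-1.0613, 0.5111, -0.1364)  len=0.6881
  (v14,v19,v10) [--+] → (-0.789616, 2.01029, -0.1364)–(-0.509752, 2.23347, -0.1364)  len=0.3580
  (v10,v19,v15) [+-+] → (-0.789616, 2.01029, -0.1364)–(-2.06401, 0.993995, -0.1364)  len=1.6300
  (v17,v22,v18) [++-] → (-1.0613, 0.177029, -0.1364)–(-1.0613, 0.5111, -0.1364)  len=0.3341
  (v18,v22,v23) [-+-] → (-1.0613, 0.177029, -0.1364)–(-1.0613, -0.5111, -0.1364)  len=0.6881
  (v19,v24,v15) [--+] → (-2.06401, 0.636041, -0.1364)–(-2.06401, 0.993995, -0.1364)  len=0.3580
  (v15,v24,v20) [+-+] → (-2.06401, 0.636041, -0.1364)–(-2.06401, -0.993995, -0.1364)  len=1.6300
  (v22,v27,v23) [++-] → (-0.800109, -0.71938, -0.1364)–(-1.0613, -0.5111, -0.1364)  len=0.3341
  (v23,v27,v28) [-+-] → (-0.800109, -0.71938, -0.1364)–(-0.2621, -1.1484, -0.1364)  len=0.6881
  (v24,v29,v20) [--+] → (-1.78415, -1.21718, -0.1364)–(-2.06401, -0.993995, -0.1364)  len=0.3580
  (v20,v29,v25) [+-+] → (-1.78415, -1.21718, -0.1364)–(-0.509752, -2.23347, -0.1364)  len=1.6300
  (v27,v32,v28) [++-] → (0.0635718, -1.07408, -0.1364)–(-0.2621, -1.1484, -0.1364)  len=0.3340
  (v28,v32,v33) [-+-] → (0.0635718, -1.07408, -0.1364)–(0.7344, -0.921, -0.1364)  len=0.6881
  (v29,v34,v25) [--+] → (-0.160767, -2.15382, -0.1364)–(-0.509752, -2.23347, -0.1364)  len=0.3580
  (v25,v34,v30) [+-+] → (-0.160767, -2.15382, -0.1364)–(1.42832, -1.79111, -0.1364)  len=1.6300
  (v32,v2,v33) [++-] → (0.879375, -0.620003, -0.1364)–(0.7344, -0.921, -0.1364)  len=0.3341
  (v33,v2,v3) [-+-] → (0.879375, -0.620003, -0.1364)–(1.178, 0, -0.1364)  len=0.6882
  (v34,v4,v30) [--+] → (1.58362, -1.4686, -0.1364)–(1.42832, -1.79111, -0.1364)  len=0.3579
  (v30,v4,v0) [+-+] → (1.58362, -1.4686, -0.1364)–(2.29089, 0, -0.1364)  len=1.6300

Chained into 2 loop(s):
  loop 1: 14 segments, perimeter = 7.1553
  loop 2: 14 segments, perimeter = 13.9157
Total perimeter = 21.071

loops=2 perimeter=21.071


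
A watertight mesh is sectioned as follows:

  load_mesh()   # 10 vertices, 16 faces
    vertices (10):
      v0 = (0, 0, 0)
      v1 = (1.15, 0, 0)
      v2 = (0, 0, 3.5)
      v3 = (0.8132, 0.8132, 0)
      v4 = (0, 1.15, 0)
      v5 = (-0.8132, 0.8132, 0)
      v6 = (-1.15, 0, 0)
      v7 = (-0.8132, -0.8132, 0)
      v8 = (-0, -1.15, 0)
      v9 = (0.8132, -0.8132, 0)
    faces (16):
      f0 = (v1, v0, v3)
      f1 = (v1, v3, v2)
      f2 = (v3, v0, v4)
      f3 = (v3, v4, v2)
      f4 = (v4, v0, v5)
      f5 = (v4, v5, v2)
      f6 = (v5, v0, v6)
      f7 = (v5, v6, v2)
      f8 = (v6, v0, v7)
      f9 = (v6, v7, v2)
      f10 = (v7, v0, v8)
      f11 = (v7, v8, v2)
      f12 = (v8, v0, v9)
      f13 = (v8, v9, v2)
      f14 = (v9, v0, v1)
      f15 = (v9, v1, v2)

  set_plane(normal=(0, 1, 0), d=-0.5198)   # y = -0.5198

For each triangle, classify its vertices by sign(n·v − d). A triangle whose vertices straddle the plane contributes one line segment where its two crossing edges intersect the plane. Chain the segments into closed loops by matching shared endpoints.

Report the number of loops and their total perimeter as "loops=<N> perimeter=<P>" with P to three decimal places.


Straddling triangles (8 of 16):
  (v6,v0,v7) [++-] → (-0.5198, -0.5198, 0)–(-0.934716, -0.5198, 0)  len=0.4149
  (v6,v7,v2) [+-+] → (-0.934716, -0.5198, 0)–(-0.5198, -0.5198, 1.26279)  len=1.3292
  (v7,v0,v8) [-+-] → (-0.5198, -0.5198, 0)–(0, -0.5198, 0)  len=0.5198
  (v7,v8,v2) [--+] → (0, -0.5198, 1.918)–(-0.5198, -0.5198, 1.26279)  len=0.8364
  (v8,v0,v9) [-+-] → (0, -0.5198, 0)–(0.5198, -0.5198, 0)  len=0.5198
  (v8,v9,v2) [--+] → (0.5198, -0.5198, 1.26279)–(0, -0.5198, 1.918)  len=0.8364
  (v9,v0,v1) [-++] → (0.5198, -0.5198, 0)–(0.934716, -0.5198, 0)  len=0.4149
  (v9,v1,v2) [-++] → (0.934716, -0.5198, 0)–(0.5198, -0.5198, 1.26279)  len=1.3292

Chained into 1 loop(s):
  loop 1: 8 segments, perimeter = 6.2006
Total perimeter = 6.201

loops=1 perimeter=6.201


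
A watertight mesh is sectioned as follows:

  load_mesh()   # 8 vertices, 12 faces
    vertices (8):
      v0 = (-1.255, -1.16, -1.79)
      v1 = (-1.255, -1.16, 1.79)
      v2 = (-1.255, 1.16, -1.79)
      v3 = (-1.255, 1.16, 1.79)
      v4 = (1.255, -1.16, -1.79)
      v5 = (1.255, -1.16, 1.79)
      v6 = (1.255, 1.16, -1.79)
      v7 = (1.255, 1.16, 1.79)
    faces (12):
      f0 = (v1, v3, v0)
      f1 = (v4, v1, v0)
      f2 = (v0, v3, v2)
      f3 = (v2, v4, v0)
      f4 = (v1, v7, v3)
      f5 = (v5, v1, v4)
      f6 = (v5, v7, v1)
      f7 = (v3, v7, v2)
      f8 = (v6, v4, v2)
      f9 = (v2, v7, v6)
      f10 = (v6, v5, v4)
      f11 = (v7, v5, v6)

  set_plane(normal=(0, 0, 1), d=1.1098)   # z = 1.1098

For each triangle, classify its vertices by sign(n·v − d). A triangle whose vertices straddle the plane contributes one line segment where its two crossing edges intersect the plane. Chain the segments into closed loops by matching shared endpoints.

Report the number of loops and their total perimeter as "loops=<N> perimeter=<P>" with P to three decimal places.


loops=1 perimeter=9.660

Straddling triangles (8 of 12):
  (v1,v3,v0) [++-] → (-1.255, 0.7192, 1.1098)–(-1.255, -1.16, 1.1098)  len=1.8792
  (v4,v1,v0) [-+-] → (-0.7781, -1.16, 1.1098)–(-1.255, -1.16, 1.1098)  len=0.4769
  (v0,v3,v2) [-+-] → (-1.255, 0.7192, 1.1098)–(-1.255, 1.16, 1.1098)  len=0.4408
  (v5,v1,v4) [++-] → (-0.7781, -1.16, 1.1098)–(1.255, -1.16, 1.1098)  len=2.0331
  (v3,v7,v2) [++-] → (0.7781, 1.16, 1.1098)–(-1.255, 1.16, 1.1098)  len=2.0331
  (v2,v7,v6) [-+-] → (0.7781, 1.16, 1.1098)–(1.255, 1.16, 1.1098)  len=0.4769
  (v6,v5,v4) [-+-] → (1.255, -0.7192, 1.1098)–(1.255, -1.16, 1.1098)  len=0.4408
  (v7,v5,v6) [++-] → (1.255, -0.7192, 1.1098)–(1.255, 1.16, 1.1098)  len=1.8792

Chained into 1 loop(s):
  loop 1: 8 segments, perimeter = 9.6600
Total perimeter = 9.660


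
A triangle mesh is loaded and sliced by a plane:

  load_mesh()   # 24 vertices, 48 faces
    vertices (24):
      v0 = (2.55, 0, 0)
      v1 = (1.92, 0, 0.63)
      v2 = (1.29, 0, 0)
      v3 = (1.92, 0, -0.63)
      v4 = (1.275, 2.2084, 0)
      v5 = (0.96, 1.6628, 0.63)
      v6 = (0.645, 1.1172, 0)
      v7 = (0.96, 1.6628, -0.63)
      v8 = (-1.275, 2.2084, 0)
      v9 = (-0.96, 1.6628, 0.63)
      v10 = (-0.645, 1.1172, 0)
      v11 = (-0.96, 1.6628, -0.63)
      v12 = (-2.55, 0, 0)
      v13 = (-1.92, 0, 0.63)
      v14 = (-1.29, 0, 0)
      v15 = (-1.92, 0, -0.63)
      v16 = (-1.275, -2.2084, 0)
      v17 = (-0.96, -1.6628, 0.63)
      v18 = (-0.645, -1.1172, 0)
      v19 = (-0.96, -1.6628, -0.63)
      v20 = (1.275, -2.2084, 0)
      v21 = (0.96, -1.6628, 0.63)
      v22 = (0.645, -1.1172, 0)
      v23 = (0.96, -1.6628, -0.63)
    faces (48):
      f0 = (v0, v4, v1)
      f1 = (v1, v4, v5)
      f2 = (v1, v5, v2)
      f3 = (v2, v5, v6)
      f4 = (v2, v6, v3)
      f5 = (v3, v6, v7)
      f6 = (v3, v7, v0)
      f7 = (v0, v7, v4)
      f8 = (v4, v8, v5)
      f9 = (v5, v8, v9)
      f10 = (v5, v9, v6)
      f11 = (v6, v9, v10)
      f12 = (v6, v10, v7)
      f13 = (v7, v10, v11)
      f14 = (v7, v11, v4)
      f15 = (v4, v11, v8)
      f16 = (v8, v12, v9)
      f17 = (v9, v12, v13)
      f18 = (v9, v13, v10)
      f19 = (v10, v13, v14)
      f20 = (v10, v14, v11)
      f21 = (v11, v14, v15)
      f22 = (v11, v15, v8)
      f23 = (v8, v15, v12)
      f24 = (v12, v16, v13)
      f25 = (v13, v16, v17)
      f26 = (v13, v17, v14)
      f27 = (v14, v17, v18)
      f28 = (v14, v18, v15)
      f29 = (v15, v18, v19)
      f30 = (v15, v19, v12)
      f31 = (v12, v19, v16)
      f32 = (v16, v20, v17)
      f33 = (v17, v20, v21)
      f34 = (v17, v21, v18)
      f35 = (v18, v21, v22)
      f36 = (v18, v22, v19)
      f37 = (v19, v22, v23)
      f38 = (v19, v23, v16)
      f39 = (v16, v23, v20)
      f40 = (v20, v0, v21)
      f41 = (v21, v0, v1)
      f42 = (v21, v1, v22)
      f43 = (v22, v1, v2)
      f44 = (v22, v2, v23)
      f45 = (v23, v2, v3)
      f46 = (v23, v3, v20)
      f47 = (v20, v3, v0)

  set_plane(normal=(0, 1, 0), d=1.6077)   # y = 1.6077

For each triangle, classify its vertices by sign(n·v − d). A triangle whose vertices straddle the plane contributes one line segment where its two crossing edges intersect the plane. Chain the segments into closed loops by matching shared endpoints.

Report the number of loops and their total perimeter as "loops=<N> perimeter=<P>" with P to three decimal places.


Straddling triangles (18 of 48):
  (v0,v4,v1) [-+-] → (1.62181, 1.6077, 0)–(1.45044, 1.6077, 0.171364)  len=0.2423
  (v1,v4,v5) [-++] → (1.45044, 1.6077, 0.171364)–(0.991811, 1.6077, 0.63)  len=0.6486
  (v1,v5,v2) [-+-] → (0.991811, 1.6077, 0.63)–(0.970935, 1.6077, 0.609124)  len=0.0295
  (v2,v5,v6) [-+-] → (0.970935, 1.6077, 0.609124)–(0.928188, 1.6077, 0.566376)  len=0.0605
  (v3,v6,v7) [--+] → (0.928188, 1.6077, -0.566376)–(0.991811, 1.6077, -0.63)  len=0.0900
  (v3,v7,v0) [-+-] → (0.991811, 1.6077, -0.63)–(1.01269, 1.6077, -0.609124)  len=0.0295
  (v0,v7,v4) [-++] → (1.01269, 1.6077, -0.609124)–(1.62181, 1.6077, 0)  len=0.8614
  (v5,v9,v6) [++-] → (-0.797911, 1.6077, 0.566376)–(0.928188, 1.6077, 0.566376)  len=1.7261
  (v6,v9,v10) [-+-] → (-0.797911, 1.6077, 0.566376)–(-0.928188, 1.6077, 0.566376)  len=0.1303
  (v6,v10,v7) [--+] → (0.797911, 1.6077, -0.566376)–(0.928188, 1.6077, -0.566376)  len=0.1303
  (v7,v10,v11) [+-+] → (0.797911, 1.6077, -0.566376)–(-0.928188, 1.6077, -0.566376)  len=1.7261
  (v8,v12,v9) [+-+] → (-1.62181, 1.6077, 0)–(-1.01269, 1.6077, 0.609124)  len=0.8614
  (v9,v12,v13) [+--] → (-1.01269, 1.6077, 0.609124)–(-0.991811, 1.6077, 0.63)  len=0.0295
  (v9,v13,v10) [+--] → (-0.991811, 1.6077, 0.63)–(-0.928188, 1.6077, 0.566376)  len=0.0900
  (v10,v14,v11) [--+] → (-0.970935, 1.6077, -0.609124)–(-0.928188, 1.6077, -0.566376)  len=0.0605
  (v11,v14,v15) [+--] → (-0.970935, 1.6077, -0.609124)–(-0.991811, 1.6077, -0.63)  len=0.0295
  (v11,v15,v8) [+-+] → (-0.991811, 1.6077, -0.63)–(-1.45044, 1.6077, -0.171364)  len=0.6486
  (v8,v15,v12) [+--] → (-1.45044, 1.6077, -0.171364)–(-1.62181, 1.6077, 0)  len=0.2423

Chained into 1 loop(s):
  loop 1: 18 segments, perimeter = 7.6365
Total perimeter = 7.636

loops=1 perimeter=7.636


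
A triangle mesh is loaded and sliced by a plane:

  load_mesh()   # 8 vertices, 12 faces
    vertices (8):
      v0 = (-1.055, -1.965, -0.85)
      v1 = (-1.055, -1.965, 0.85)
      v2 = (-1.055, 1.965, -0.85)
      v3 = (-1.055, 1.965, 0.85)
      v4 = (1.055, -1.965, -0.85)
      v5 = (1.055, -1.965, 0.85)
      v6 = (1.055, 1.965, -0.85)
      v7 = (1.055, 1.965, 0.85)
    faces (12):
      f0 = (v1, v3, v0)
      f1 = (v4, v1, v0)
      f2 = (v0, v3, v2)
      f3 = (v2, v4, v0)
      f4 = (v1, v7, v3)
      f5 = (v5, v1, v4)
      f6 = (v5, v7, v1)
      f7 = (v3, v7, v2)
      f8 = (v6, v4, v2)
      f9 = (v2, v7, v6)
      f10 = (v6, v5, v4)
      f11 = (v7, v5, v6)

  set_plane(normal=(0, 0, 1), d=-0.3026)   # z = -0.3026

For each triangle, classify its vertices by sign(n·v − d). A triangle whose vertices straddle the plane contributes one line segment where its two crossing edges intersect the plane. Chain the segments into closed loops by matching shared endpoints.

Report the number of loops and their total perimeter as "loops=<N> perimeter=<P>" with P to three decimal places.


loops=1 perimeter=12.080

Straddling triangles (8 of 12):
  (v1,v3,v0) [++-] → (-1.055, -0.69954, -0.3026)–(-1.055, -1.965, -0.3026)  len=1.2655
  (v4,v1,v0) [-+-] → (0.37558, -1.965, -0.3026)–(-1.055, -1.965, -0.3026)  len=1.4306
  (v0,v3,v2) [-+-] → (-1.055, -0.69954, -0.3026)–(-1.055, 1.965, -0.3026)  len=2.6645
  (v5,v1,v4) [++-] → (0.37558, -1.965, -0.3026)–(1.055, -1.965, -0.3026)  len=0.6794
  (v3,v7,v2) [++-] → (-0.37558, 1.965, -0.3026)–(-1.055, 1.965, -0.3026)  len=0.6794
  (v2,v7,v6) [-+-] → (-0.37558, 1.965, -0.3026)–(1.055, 1.965, -0.3026)  len=1.4306
  (v6,v5,v4) [-+-] → (1.055, 0.69954, -0.3026)–(1.055, -1.965, -0.3026)  len=2.6645
  (v7,v5,v6) [++-] → (1.055, 0.69954, -0.3026)–(1.055, 1.965, -0.3026)  len=1.2655

Chained into 1 loop(s):
  loop 1: 8 segments, perimeter = 12.0800
Total perimeter = 12.080
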